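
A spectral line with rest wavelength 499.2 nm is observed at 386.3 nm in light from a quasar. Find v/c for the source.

λ'/λ₀ = 0.7738 < 1 (blueshift), so the source is approaching.
λ'/λ₀ = √((1 − β)/(1 + β)) for an approaching source ⇒ β = (1 − r²)/(1 + r²) with r = λ'/λ₀.
β = (1 − 0.5988)/(1 + 0.5988) ≈ 0.251.

0.251c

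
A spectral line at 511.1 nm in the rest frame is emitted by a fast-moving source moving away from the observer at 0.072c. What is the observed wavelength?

Relativistic Doppler for wavelength: λ' = λ₀ · √((1 + β)/(1 − β)).
λ' = 511.1 × √(1.0720/0.9280) = 511.1 × 1.07479 ≈ 549.3 nm.

549.3 nm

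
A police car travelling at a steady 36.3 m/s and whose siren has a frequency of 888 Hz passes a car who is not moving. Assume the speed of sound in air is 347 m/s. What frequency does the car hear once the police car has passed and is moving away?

Receding: f₂ = f · v/(v + v_s) = 888 × 347/383.3 ≈ 804 Hz.

804 Hz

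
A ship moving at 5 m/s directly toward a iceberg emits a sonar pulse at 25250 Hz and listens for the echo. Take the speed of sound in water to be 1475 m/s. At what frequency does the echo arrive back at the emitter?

25422 Hz

The iceberg receives the sound from a moving source: f₁ = f₀ · v/(v − v_e) = 25250 × 1475/1470 ≈ 25336 Hz.
On the return leg the ship is a moving observer: f₂ = f₁ · (v + v_e)/v = 25336 × 1480/1475 ≈ 25422 Hz.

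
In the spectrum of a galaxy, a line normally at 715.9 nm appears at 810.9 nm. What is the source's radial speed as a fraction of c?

0.124c

λ'/λ₀ = 1.1327 > 1 (redshift), so the source is receding.
λ'/λ₀ = √((1 + β)/(1 − β)) for a receding source ⇒ β = (r² − 1)/(r² + 1) with r = λ'/λ₀.
β = (1.2830 − 1)/(1.2830 + 1) ≈ 0.124.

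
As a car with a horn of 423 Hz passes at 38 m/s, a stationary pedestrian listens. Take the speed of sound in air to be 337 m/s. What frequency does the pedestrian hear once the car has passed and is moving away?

380 Hz

Receding: f₂ = f · v/(v + v_s) = 423 × 337/375 ≈ 380 Hz.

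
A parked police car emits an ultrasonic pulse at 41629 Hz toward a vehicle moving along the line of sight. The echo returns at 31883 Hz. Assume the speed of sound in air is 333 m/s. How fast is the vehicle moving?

44 m/s

Double Doppler shift off a moving reflector: f₂ = f₀ · (v + u)/(v − u) (u > 0 toward emitter).
Rearranging, u = v · (f₂ − f₀)/(f₂ + f₀) = 333 × -9746/73512 ≈ -44 m/s.
So the vehicle is moving at 44 m/s away from the emitter.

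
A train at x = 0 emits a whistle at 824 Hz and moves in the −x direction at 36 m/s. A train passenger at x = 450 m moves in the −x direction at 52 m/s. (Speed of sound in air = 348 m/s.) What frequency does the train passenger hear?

The observer lies on the +x side, so the source is heading away from the observer and the observer is heading toward the source.
With source receding and observer approaching, f' = f · (v + v_o)/(v + v_s).
f' = 824 × (348 + 52)/(348 + 36) = 824 × 400/384 ≈ 858 Hz.

858 Hz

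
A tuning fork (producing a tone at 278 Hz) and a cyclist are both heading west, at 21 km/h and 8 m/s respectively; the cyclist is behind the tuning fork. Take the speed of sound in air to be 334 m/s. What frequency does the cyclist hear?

21 km/h = 5.833 m/s.
The cyclist is behind, so the tuning fork is moving away from it while the cyclist is moving toward the tuning fork.
General Doppler shift: f' = f · (v + v_o)/(v + v_s).
f' = 278 × (334 + 8)/(334 + 5.833) = 278 × 342/339.83 ≈ 280 Hz.

280 Hz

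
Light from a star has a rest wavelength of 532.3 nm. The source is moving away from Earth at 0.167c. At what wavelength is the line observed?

630.0 nm

Relativistic Doppler for wavelength: λ' = λ₀ · √((1 + β)/(1 − β)).
λ' = 532.3 × √(1.1670/0.8330) = 532.3 × 1.18362 ≈ 630.0 nm.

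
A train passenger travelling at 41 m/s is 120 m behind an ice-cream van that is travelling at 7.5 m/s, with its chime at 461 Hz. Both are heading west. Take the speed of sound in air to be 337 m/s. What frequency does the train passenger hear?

506 Hz

The train passenger is behind, so the ice-cream van is moving away from it while the train passenger is moving toward the ice-cream van.
Both move, so f' = f · (v + v_o)/(v + v_s).
f' = 461 × (337 + 41)/(337 + 7.5) = 461 × 378/344.5 ≈ 506 Hz.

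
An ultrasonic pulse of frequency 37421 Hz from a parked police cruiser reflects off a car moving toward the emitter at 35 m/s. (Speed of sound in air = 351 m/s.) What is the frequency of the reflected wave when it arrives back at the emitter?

The car first receives the wave as a moving observer: f₁ = f₀ · (v + u)/v = 37421 × (351 + 35)/351 ≈ 41152 Hz.
The reflection then acts as a moving source: f₂ = f₁ · v/(v − u) ≈ 45710 Hz.

45710 Hz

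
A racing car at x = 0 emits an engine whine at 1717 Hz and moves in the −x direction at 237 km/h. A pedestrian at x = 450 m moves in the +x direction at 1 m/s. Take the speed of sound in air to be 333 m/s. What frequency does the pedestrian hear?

1429 Hz

237 km/h = 65.83 m/s.
The observer lies on the +x side, so the source is heading away from the observer and the observer is heading away from the source.
Both move, so f' = f · (v − v_o)/(v + v_s).
f' = 1717 × (333 − 1)/(333 + 65.83) = 1717 × 332/398.83 ≈ 1429 Hz.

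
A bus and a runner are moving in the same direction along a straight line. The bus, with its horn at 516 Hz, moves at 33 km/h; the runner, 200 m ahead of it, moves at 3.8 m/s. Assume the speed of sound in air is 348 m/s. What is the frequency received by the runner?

33 km/h = 9.167 m/s.
The runner is ahead, so the bus is moving toward it while the runner is moving away from the bus.
General Doppler shift: f' = f · (v − v_o)/(v − v_s).
f' = 516 × (348 − 3.8)/(348 − 9.167) = 516 × 344.2/338.83 ≈ 524 Hz.

524 Hz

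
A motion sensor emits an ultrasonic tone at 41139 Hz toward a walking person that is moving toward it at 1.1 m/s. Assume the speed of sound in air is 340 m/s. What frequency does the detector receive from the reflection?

41406 Hz

The walking person first receives the wave as a moving observer: f₁ = f₀ · (v + u)/v = 41139 × (340 + 1.1)/340 ≈ 41272 Hz.
The reflection then acts as a moving source: f₂ = f₁ · v/(v − u) ≈ 41406 Hz.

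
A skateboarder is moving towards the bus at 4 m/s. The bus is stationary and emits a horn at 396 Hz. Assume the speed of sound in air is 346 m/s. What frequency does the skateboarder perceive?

Moving observer, stationary source: f' = f · (v + v_o)/v.
f' = 396 × (346 + 4)/346 = 396 × 350/346 ≈ 401 Hz.

401 Hz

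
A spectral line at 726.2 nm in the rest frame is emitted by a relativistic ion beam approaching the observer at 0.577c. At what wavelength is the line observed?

376.1 nm

Relativistic Doppler for wavelength: λ' = λ₀ · √((1 − β)/(1 + β)).
λ' = 726.2 × √(0.4230/1.5770) = 726.2 × 0.51791 ≈ 376.1 nm.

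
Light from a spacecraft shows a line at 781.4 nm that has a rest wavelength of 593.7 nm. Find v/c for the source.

λ'/λ₀ = 1.3162 > 1 (redshift), so the source is receding.
λ'/λ₀ = √((1 + β)/(1 − β)) for a receding source ⇒ β = (r² − 1)/(r² + 1) with r = λ'/λ₀.
β = (1.7323 − 1)/(1.7323 + 1) ≈ 0.268.

0.268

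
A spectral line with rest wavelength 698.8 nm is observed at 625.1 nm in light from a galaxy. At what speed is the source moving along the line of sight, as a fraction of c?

λ'/λ₀ = 0.8945 < 1 (blueshift), so the source is approaching.
λ'/λ₀ = √((1 − β)/(1 + β)) for an approaching source ⇒ β = (1 − r²)/(1 + r²) with r = λ'/λ₀.
β = (1 − 0.8002)/(1 + 0.8002) ≈ 0.111.

0.111c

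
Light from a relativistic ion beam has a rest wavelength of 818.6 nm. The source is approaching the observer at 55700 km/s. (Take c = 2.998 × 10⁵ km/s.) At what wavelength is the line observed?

β = v/c = 55700/299800 = 0.1858.
Relativistic Doppler for wavelength: λ' = λ₀ · √((1 − β)/(1 + β)).
λ' = 818.6 × √(0.8142/1.1858) = 818.6 × 0.82864 ≈ 678.3 nm.

678.3 nm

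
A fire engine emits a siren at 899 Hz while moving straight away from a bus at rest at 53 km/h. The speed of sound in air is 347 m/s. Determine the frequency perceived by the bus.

862 Hz

53 km/h = 14.72 m/s.
Moving source, stationary observer: f' = f · v/(v + v_s) since the source is receding.
f' = 899 × 347/(347 + 14.72) = 899 × 347/361.7 ≈ 862 Hz.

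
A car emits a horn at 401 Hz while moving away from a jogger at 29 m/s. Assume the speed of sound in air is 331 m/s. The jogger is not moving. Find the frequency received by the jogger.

369 Hz

Only the source moves, away from the listener, so f' = f · v/(v + v_s).
f' = 401 × 331/(331 + 29) = 401 × 331/360 ≈ 369 Hz.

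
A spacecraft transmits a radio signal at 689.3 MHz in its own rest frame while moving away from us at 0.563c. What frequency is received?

Relativistic Doppler for frequency: f' = f₀ · √((1 − β)/(1 + β)).
f' = 689.3 × √(0.4370/1.5630) = 689.3 × 0.52876 ≈ 364.5 MHz.

364.5 MHz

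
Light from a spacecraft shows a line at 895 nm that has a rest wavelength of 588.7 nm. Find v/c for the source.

λ'/λ₀ = 1.5203 > 1 (redshift), so the source is receding.
λ'/λ₀ = √((1 + β)/(1 − β)) for a receding source ⇒ β = (r² − 1)/(r² + 1) with r = λ'/λ₀.
β = (2.3113 − 1)/(2.3113 + 1) ≈ 0.396.

0.396c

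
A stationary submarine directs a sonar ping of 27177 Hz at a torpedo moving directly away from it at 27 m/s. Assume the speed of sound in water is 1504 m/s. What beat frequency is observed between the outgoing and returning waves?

The torpedo first receives the wave as a moving observer: f₁ = f₀ · (v − u)/v = 27177 × (1504 − 27)/1504 ≈ 26689 Hz.
On reflection it acts as a source moving away from the stationary detector: f₂ = f₁ · v/(v + u) = 26689 × 1504/1531 ≈ 26218 Hz.
Beat frequency: |f₂ − f₀| = 2u·f₀/(v + u) = 2 × 27 × 27177/1531 ≈ 959 Hz.

959 Hz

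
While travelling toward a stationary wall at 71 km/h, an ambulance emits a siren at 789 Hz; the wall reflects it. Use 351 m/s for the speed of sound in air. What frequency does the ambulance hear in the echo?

71 km/h = 19.72 m/s.
The wall receives the sound from a moving source: f₁ = f₀ · v/(v − v_e) = 789 × 351/331.28 ≈ 836 Hz.
On the return leg the ambulance is a moving observer: f₂ = f₁ · (v + v_e)/v = 836 × 370.72/351 ≈ 883 Hz.
Equivalently f₂ = f₀ · (v + v_e)/(v − v_e).

883 Hz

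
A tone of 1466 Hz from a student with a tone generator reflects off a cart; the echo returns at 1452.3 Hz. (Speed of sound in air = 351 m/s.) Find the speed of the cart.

1.65 m/s

Double Doppler shift off a moving reflector: f₂ = f₀ · (v + u)/(v − u) (u > 0 toward emitter).
Rearranging, u = v · (f₂ − f₀)/(f₂ + f₀) = 351 × -13.7/2918.3 ≈ -1.65 m/s.
So the cart is moving at 1.65 m/s away from the emitter.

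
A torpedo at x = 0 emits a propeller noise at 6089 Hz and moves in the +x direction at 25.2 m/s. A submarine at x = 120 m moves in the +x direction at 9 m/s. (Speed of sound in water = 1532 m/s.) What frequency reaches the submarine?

The observer lies on the +x side, so the source is heading toward the observer and the observer is heading away from the source.
Both move, so f' = f · (v − v_o)/(v − v_s).
f' = 6089 × (1532 − 9)/(1532 − 25.2) = 6089 × 1523/1506.8 ≈ 6154 Hz.

6154 Hz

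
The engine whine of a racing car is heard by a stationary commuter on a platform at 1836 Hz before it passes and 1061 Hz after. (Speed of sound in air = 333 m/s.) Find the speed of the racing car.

f₁/f₂ = (v + v_s)/(v − v_s), so v_s = v · (f₁ − f₂)/(f₁ + f₂).
v_s = 333 × (1836 − 1061)/(1836 + 1061) = 333 × 775/2897 ≈ 89 m/s.

89 m/s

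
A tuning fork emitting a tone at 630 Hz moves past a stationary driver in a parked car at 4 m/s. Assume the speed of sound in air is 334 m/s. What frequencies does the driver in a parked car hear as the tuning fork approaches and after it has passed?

638 Hz approaching; 623 Hz receding

Approaching: f₁ = f · v/(v − v_s) = 630 × 334/330 ≈ 638 Hz.
Receding: f₂ = f · v/(v + v_s) = 630 × 334/338 ≈ 623 Hz.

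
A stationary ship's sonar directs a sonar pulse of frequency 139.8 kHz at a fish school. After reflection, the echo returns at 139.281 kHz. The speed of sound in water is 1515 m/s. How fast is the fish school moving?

Double Doppler shift off a moving reflector: f₂ = f₀ · (v + u)/(v − u) (u > 0 toward emitter).
Rearranging, u = v · (f₂ − f₀)/(f₂ + f₀) = 1515 × -0.519/279.081 ≈ -2.82 m/s.
So the fish school is moving at 2.82 m/s away from the emitter.

2.82 m/s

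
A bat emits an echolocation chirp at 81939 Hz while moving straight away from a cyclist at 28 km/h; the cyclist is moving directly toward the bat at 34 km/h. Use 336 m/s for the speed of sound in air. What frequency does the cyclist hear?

28 km/h = 7.778 m/s; 34 km/h = 9.444 m/s.
General Doppler shift: f' = f · (v + v_o)/(v + v_s).
f' = 81939 × (336 + 9.444)/(336 + 7.778) = 81939 × 345.44/343.78 ≈ 82336 Hz.

82336 Hz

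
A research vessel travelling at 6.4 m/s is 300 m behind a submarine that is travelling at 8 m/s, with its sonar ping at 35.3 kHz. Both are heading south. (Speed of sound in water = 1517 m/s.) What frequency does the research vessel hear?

35.3 kHz

The research vessel is behind, so the submarine is moving away from it while the research vessel is moving toward the submarine.
General Doppler shift: f' = f · (v + v_o)/(v + v_s).
f' = 35.3 × (1517 + 6.4)/(1517 + 8) = 35.3 × 1523.4/1525 ≈ 35.3 kHz.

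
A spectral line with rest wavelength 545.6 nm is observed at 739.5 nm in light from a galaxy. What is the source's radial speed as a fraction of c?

λ'/λ₀ = 1.3554 > 1 (redshift), so the source is receding.
λ'/λ₀ = √((1 + β)/(1 − β)) for a receding source ⇒ β = (r² − 1)/(r² + 1) with r = λ'/λ₀.
β = (1.8371 − 1)/(1.8371 + 1) ≈ 0.295.

0.295c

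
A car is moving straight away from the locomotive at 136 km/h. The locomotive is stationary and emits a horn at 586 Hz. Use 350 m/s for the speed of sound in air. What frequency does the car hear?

523 Hz

136 km/h = 37.78 m/s.
Only the observer moves, away from the source, so f' = f · (v − v_o)/v.
f' = 586 × (350 − 37.78)/350 = 586 × 312.22/350 ≈ 523 Hz.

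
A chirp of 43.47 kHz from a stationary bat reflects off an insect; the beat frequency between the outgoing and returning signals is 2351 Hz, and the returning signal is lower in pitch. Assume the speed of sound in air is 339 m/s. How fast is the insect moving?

9.4 m/s

Double Doppler shift off a moving reflector: f₂ = f₀ · (v + u)/(v − u) (u > 0 toward emitter).
Returning signal is lower, so f₂ = f₀ − Δf = 43470 − 2351 = 41119 Hz.
Rearranging, u = v · (f₂ − f₀)/(f₂ + f₀) = 339 × -2351/84589 ≈ -9.4 m/s.
So the insect is moving at 9.4 m/s away from the emitter.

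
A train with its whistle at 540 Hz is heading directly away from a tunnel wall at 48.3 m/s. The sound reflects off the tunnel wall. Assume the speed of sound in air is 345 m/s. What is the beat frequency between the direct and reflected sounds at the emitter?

133 Hz

The tunnel wall receives the sound from a moving source: f₁ = f₀ · v/(v + v_e) = 540 × 345/393.3 ≈ 473.7 Hz.
On the return leg the train is a moving observer: f₂ = f₁ · (v − v_e)/v = 473.7 × 296.7/345 ≈ 407.4 Hz.
Beat against the emitted tone: |f₂ − f₀| = 2v_e·f₀/(v + v_e) = 2 × 48.3 × 540/393.3 ≈ 133 Hz.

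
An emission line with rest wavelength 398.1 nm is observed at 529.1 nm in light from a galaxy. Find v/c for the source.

0.277

λ'/λ₀ = 1.3291 > 1 (redshift), so the source is receding.
λ'/λ₀ = √((1 + β)/(1 − β)) for a receding source ⇒ β = (r² − 1)/(r² + 1) with r = λ'/λ₀.
β = (1.7664 − 1)/(1.7664 + 1) ≈ 0.277.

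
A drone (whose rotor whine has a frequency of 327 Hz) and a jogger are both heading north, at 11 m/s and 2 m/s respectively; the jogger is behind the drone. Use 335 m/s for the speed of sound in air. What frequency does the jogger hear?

318 Hz

The jogger is behind, so the drone is moving away from it while the jogger is moving toward the drone.
General Doppler shift: f' = f · (v + v_o)/(v + v_s).
f' = 327 × (335 + 2)/(335 + 11) = 327 × 337/346 ≈ 318 Hz.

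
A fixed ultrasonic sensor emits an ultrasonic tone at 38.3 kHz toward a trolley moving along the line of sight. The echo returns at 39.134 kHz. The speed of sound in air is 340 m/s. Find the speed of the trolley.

Double Doppler shift off a moving reflector: f₂ = f₀ · (v + u)/(v − u) (u > 0 toward emitter).
Rearranging, u = v · (f₂ − f₀)/(f₂ + f₀) = 340 × 0.834/77.434 ≈ 3.7 m/s.
So the trolley is moving at 3.7 m/s toward the emitter.

3.7 m/s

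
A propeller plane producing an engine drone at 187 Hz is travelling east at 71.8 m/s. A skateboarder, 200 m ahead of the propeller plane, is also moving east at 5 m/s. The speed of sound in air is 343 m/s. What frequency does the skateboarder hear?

233 Hz

The skateboarder is ahead, so the propeller plane is moving toward it while the skateboarder is moving away from the propeller plane.
With source approaching and observer receding, f' = f · (v − v_o)/(v − v_s).
f' = 187 × (343 − 5)/(343 − 71.8) = 187 × 338/271.2 ≈ 233 Hz.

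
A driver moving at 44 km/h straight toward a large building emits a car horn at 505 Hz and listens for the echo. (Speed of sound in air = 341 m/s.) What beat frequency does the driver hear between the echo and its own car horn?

44 km/h = 12.22 m/s.
The large building receives the sound from a moving source: f₁ = f₀ · v/(v − v_e) = 505 × 341/328.78 ≈ 523.8 Hz.
On the return leg the driver is a moving observer: f₂ = f₁ · (v + v_e)/v = 523.8 × 353.22/341 ≈ 542.5 Hz.
Equivalently f₂ = f₀ · (v + v_e)/(v − v_e).
Beat against the emitted tone: |f₂ − f₀| = 2v_e·f₀/(v − v_e) = 2 × 12.22 × 505/328.78 ≈ 37.5 Hz.

37.5 Hz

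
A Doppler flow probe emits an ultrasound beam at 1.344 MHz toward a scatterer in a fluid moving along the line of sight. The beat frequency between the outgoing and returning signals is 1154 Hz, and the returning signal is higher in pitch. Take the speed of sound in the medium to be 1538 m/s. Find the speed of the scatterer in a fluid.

0.66 m/s

Double Doppler shift off a moving reflector: f₂ = f₀ · (v + u)/(v − u) (u > 0 toward emitter).
Returning signal is higher, so f₂ = f₀ + Δf = 1344000 + 1154 = 1345154 Hz.
Rearranging, u = v · (f₂ − f₀)/(f₂ + f₀) = 1538 × 1154/2689154 ≈ 0.66 m/s.
So the scatterer in a fluid is moving at 0.66 m/s toward the emitter.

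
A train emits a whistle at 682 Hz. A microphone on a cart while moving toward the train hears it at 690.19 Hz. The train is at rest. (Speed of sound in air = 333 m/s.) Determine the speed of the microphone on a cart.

4.0 m/s

f' = f · (v + v_o)/v ⇒ v_o = v · |f'/f − 1|.
v_o = 333 × |690.19/682 − 1| = 333 × 0.01201 ≈ 4.0 m/s.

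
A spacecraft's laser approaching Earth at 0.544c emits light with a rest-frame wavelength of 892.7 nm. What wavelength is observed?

Relativistic Doppler for wavelength: λ' = λ₀ · √((1 − β)/(1 + β)).
λ' = 892.7 × √(0.4560/1.5440) = 892.7 × 0.54345 ≈ 485.1 nm.

485.1 nm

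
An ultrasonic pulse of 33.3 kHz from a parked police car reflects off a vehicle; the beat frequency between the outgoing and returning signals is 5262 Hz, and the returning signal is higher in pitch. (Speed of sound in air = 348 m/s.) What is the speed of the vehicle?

Double Doppler shift off a moving reflector: f₂ = f₀ · (v + u)/(v − u) (u > 0 toward emitter).
Returning signal is higher, so f₂ = f₀ + Δf = 33300 + 5262 = 38562 Hz.
Rearranging, u = v · (f₂ − f₀)/(f₂ + f₀) = 348 × 5262/71862 ≈ 25 m/s.
So the vehicle is moving at 25 m/s toward the emitter.

25 m/s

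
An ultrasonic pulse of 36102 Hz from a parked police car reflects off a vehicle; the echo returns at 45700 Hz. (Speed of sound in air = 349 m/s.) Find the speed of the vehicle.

41 m/s

Double Doppler shift off a moving reflector: f₂ = f₀ · (v + u)/(v − u) (u > 0 toward emitter).
Rearranging, u = v · (f₂ − f₀)/(f₂ + f₀) = 349 × 9598/81802 ≈ 41 m/s.
So the vehicle is moving at 41 m/s toward the emitter.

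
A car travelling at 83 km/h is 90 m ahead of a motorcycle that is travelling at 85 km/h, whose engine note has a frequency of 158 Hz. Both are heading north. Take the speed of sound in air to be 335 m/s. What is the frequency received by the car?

158 Hz

85 km/h = 23.61 m/s; 83 km/h = 23.06 m/s.
The car is ahead, so the motorcycle is moving toward it while the car is moving away from the motorcycle.
General Doppler shift: f' = f · (v − v_o)/(v − v_s).
f' = 158 × (335 − 23.06)/(335 − 23.61) = 158 × 311.94/311.39 ≈ 158 Hz.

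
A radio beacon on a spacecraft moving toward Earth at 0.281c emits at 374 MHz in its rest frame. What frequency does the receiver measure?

Relativistic Doppler for frequency: f' = f₀ · √((1 + β)/(1 − β)).
f' = 374 × √(1.2810/0.7190) = 374 × 1.33478 ≈ 499.2 MHz.

499.2 MHz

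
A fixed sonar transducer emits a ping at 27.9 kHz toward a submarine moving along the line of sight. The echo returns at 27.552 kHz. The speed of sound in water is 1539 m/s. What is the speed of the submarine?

9.7 m/s

Double Doppler shift off a moving reflector: f₂ = f₀ · (v + u)/(v − u) (u > 0 toward emitter).
Rearranging, u = v · (f₂ − f₀)/(f₂ + f₀) = 1539 × -0.348/55.452 ≈ -9.7 m/s.
So the submarine is moving at 9.7 m/s away from the emitter.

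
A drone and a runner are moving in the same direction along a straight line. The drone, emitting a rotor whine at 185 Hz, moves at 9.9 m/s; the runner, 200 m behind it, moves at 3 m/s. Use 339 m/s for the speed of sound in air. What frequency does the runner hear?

181 Hz

The runner is behind, so the drone is moving away from it while the runner is moving toward the drone.
General Doppler shift: f' = f · (v + v_o)/(v + v_s).
f' = 185 × (339 + 3)/(339 + 9.9) = 185 × 342/348.9 ≈ 181 Hz.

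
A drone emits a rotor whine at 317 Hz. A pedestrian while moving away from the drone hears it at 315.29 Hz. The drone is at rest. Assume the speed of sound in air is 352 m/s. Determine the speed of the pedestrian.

1.90 m/s

f' = f · (v − v_o)/v ⇒ v_o = v · |f'/f − 1|.
v_o = 352 × |315.29/317 − 1| = 352 × 0.005394 ≈ 1.90 m/s.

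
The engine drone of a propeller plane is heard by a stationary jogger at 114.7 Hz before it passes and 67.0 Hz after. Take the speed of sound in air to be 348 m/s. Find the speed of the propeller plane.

91 m/s

f₁/f₂ = (v + v_s)/(v − v_s), so v_s = v · (f₁ − f₂)/(f₁ + f₂).
v_s = 348 × (114.7 − 67.0)/(114.7 + 67.0) = 348 × 47.7/181.7 ≈ 91 m/s.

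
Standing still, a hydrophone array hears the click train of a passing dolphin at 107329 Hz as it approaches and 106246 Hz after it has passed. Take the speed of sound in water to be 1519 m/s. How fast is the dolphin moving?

f₁/f₂ = (v + v_s)/(v − v_s), so v_s = v · (f₁ − f₂)/(f₁ + f₂).
v_s = 1519 × (107329 − 106246)/(107329 + 106246) = 1519 × 1083/213575 ≈ 7.7 m/s.

7.7 m/s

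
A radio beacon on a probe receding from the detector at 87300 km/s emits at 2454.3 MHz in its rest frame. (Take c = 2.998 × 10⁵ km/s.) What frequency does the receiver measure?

β = v/c = 87300/299800 = 0.2912.
Relativistic Doppler for frequency: f' = f₀ · √((1 − β)/(1 + β)).
f' = 2454.3 × √(0.7088/1.2912) = 2454.3 × 0.74091 ≈ 1818.4 MHz.

1818.4 MHz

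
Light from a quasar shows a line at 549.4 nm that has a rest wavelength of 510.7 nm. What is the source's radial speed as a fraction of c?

0.073c

λ'/λ₀ = 1.0758 > 1 (redshift), so the source is receding.
λ'/λ₀ = √((1 + β)/(1 − β)) for a receding source ⇒ β = (r² − 1)/(r² + 1) with r = λ'/λ₀.
β = (1.1573 − 1)/(1.1573 + 1) ≈ 0.073.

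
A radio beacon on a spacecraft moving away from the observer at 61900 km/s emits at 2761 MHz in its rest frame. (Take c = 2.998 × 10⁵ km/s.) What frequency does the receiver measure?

β = v/c = 61900/299800 = 0.2065.
Relativistic Doppler for frequency: f' = f₀ · √((1 − β)/(1 + β)).
f' = 2761 × √(0.7935/1.2065) = 2761 × 0.81100 ≈ 2239.2 MHz.

2239.2 MHz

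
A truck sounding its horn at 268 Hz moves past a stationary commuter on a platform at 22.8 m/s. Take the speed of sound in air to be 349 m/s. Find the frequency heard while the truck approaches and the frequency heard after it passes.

287 Hz approaching; 252 Hz receding

Approaching: f₁ = f · v/(v − v_s) = 268 × 349/326.2 ≈ 287 Hz.
Receding: f₂ = f · v/(v + v_s) = 268 × 349/371.8 ≈ 252 Hz.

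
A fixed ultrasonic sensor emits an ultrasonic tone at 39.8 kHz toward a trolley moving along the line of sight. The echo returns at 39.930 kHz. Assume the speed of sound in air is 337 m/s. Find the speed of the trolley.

Double Doppler shift off a moving reflector: f₂ = f₀ · (v + u)/(v − u) (u > 0 toward emitter).
Rearranging, u = v · (f₂ − f₀)/(f₂ + f₀) = 337 × 0.130/79.730 ≈ 0.55 m/s.
So the trolley is moving at 0.55 m/s toward the emitter.

0.55 m/s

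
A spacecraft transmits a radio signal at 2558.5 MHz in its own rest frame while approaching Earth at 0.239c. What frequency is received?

Relativistic Doppler for frequency: f' = f₀ · √((1 + β)/(1 − β)).
f' = 2558.5 × √(1.2390/0.7610) = 2558.5 × 1.27598 ≈ 3264.6 MHz.

3264.6 MHz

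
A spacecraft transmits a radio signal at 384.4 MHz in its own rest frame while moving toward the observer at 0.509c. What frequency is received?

Relativistic Doppler for frequency: f' = f₀ · √((1 + β)/(1 − β)).
f' = 384.4 × √(1.5090/0.4910) = 384.4 × 1.75309 ≈ 673.9 MHz.

673.9 MHz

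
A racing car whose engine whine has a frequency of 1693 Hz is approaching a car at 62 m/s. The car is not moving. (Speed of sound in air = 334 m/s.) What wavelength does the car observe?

Only the source moves, toward the listener, so f' = f · v/(v − v_s).
f' = 1693 × 334/(334 − 62) ≈ 2079 Hz.
λ' = v/f' = 334/2078.9 ≈ 16.1 cm.

16.1 cm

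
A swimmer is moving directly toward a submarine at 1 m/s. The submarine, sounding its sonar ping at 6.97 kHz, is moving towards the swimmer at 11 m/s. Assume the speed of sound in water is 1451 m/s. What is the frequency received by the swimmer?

With source approaching and observer approaching, f' = f · (v + v_o)/(v − v_s).
f' = 6.97 × (1451 + 1)/(1451 − 11) = 6.97 × 1452/1440 ≈ 7.03 kHz.

7.03 kHz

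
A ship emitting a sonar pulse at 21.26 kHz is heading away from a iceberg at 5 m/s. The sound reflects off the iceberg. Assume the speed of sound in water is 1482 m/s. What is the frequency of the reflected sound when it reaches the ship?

The iceberg receives the sound from a moving source: f₁ = f₀ · v/(v + v_e) = 21.26 × 1482/1487 ≈ 21.2 kHz.
On the return leg the ship is a moving observer: f₂ = f₁ · (v − v_e)/v = 21.2 × 1477/1482 ≈ 21.1 kHz.
Equivalently f₂ = f₀ · (v − v_e)/(v + v_e).

21.1 kHz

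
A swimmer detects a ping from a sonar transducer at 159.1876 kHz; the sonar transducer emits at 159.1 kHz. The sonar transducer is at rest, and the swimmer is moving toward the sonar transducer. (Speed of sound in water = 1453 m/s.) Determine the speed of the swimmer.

f' = f · (v + v_o)/v ⇒ v_o = v · |f'/f − 1|.
v_o = 1453 × |159.1876/159.1 − 1| = 1453 × 0.0005506 ≈ 0.80 m/s.

0.80 m/s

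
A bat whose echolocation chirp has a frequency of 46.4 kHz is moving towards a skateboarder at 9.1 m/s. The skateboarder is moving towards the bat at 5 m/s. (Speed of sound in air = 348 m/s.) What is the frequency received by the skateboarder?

48.3 kHz

With source approaching and observer approaching, f' = f · (v + v_o)/(v − v_s).
f' = 46.4 × (348 + 5)/(348 − 9.1) = 46.4 × 353/338.9 ≈ 48.3 kHz.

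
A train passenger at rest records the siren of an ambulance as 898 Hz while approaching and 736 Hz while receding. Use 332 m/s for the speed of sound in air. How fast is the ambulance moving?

f₁/f₂ = (v + v_s)/(v − v_s), so v_s = v · (f₁ − f₂)/(f₁ + f₂).
v_s = 332 × (898 − 736)/(898 + 736) = 332 × 162/1634 ≈ 33 m/s.

33 m/s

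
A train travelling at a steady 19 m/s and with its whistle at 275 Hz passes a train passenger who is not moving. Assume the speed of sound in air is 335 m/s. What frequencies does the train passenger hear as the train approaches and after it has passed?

292 Hz approaching; 260 Hz receding

Approaching: f₁ = f · v/(v − v_s) = 275 × 335/316 ≈ 292 Hz.
Receding: f₂ = f · v/(v + v_s) = 275 × 335/354 ≈ 260 Hz.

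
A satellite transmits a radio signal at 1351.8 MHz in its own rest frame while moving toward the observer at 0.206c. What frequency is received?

1666.0 MHz

Relativistic Doppler for frequency: f' = f₀ · √((1 + β)/(1 − β)).
f' = 1351.8 × √(1.2060/0.7940) = 1351.8 × 1.23243 ≈ 1666.0 MHz.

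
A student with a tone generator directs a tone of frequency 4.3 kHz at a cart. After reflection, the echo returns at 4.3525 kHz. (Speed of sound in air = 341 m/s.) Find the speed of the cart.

Double Doppler shift off a moving reflector: f₂ = f₀ · (v + u)/(v − u) (u > 0 toward emitter).
Rearranging, u = v · (f₂ − f₀)/(f₂ + f₀) = 341 × 0.0525/8.6525 ≈ 2.07 m/s.
So the cart is moving at 2.07 m/s toward the emitter.

2.07 m/s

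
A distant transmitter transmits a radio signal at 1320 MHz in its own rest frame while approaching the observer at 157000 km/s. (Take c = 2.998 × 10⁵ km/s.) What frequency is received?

2360.9 MHz

β = v/c = 157000/299800 = 0.5237.
Relativistic Doppler for frequency: f' = f₀ · √((1 + β)/(1 − β)).
f' = 1320 × √(1.5237/0.4763) = 1320 × 1.78854 ≈ 2360.9 MHz.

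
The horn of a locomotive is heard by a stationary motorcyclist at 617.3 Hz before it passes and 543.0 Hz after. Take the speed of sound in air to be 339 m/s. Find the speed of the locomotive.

f₁/f₂ = (v + v_s)/(v − v_s), so v_s = v · (f₁ − f₂)/(f₁ + f₂).
v_s = 339 × (617.3 − 543.0)/(617.3 + 543.0) = 339 × 74.3/1160.3 ≈ 21.7 m/s.

21.7 m/s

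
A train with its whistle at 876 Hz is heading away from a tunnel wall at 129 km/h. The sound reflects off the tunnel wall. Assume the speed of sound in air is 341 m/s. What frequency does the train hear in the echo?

129 km/h = 35.83 m/s.
The tunnel wall receives the sound from a moving source: f₁ = f₀ · v/(v + v_e) = 876 × 341/376.83 ≈ 793 Hz.
On the return leg the train is a moving observer: f₂ = f₁ · (v − v_e)/v = 793 × 305.17/341 ≈ 709 Hz.

709 Hz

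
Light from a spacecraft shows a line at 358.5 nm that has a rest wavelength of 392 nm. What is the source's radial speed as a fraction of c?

0.089c

λ'/λ₀ = 0.9145 < 1 (blueshift), so the source is approaching.
λ'/λ₀ = √((1 − β)/(1 + β)) for an approaching source ⇒ β = (1 − r²)/(1 + r²) with r = λ'/λ₀.
β = (1 − 0.8364)/(1 + 0.8364) ≈ 0.089.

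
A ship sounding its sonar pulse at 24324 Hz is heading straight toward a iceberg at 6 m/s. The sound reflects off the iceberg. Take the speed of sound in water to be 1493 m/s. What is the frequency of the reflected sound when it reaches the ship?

24520 Hz

The iceberg receives the sound from a moving source: f₁ = f₀ · v/(v − v_e) = 24324 × 1493/1487 ≈ 24422 Hz.
On the return leg the ship is a moving observer: f₂ = f₁ · (v + v_e)/v = 24422 × 1499/1493 ≈ 24520 Hz.
Equivalently f₂ = f₀ · (v + v_e)/(v − v_e).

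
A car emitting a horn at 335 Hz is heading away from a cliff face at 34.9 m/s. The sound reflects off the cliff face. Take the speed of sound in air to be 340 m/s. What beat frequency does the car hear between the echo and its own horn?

62 Hz

The cliff face receives the sound from a moving source: f₁ = f₀ · v/(v + v_e) = 335 × 340/374.9 ≈ 303.8 Hz.
On the return leg the car is a moving observer: f₂ = f₁ · (v − v_e)/v = 303.8 × 305.1/340 ≈ 272.6 Hz.
Equivalently f₂ = f₀ · (v − v_e)/(v + v_e).
Beat against the emitted tone: |f₂ − f₀| = 2v_e·f₀/(v + v_e) = 2 × 34.9 × 335/374.9 ≈ 62 Hz.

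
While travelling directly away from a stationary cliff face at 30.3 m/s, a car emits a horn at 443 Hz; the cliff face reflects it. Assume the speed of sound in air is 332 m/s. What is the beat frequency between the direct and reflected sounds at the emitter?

The cliff face receives the sound from a moving source: f₁ = f₀ · v/(v + v_e) = 443 × 332/362.3 ≈ 406.0 Hz.
On the return leg the car is a moving observer: f₂ = f₁ · (v − v_e)/v = 406.0 × 301.7/332 ≈ 368.9 Hz.
Beat against the emitted tone: |f₂ − f₀| = 2v_e·f₀/(v + v_e) = 2 × 30.3 × 443/362.3 ≈ 74 Hz.

74 Hz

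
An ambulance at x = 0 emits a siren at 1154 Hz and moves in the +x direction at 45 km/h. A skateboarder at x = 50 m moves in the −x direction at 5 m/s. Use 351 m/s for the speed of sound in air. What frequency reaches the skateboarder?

45 km/h = 12.5 m/s.
The observer lies on the +x side, so the source is heading toward the observer and the observer is heading toward the source.
General Doppler shift: f' = f · (v + v_o)/(v − v_s).
f' = 1154 × (351 + 5)/(351 − 12.5) = 1154 × 356/338.5 ≈ 1214 Hz.

1214 Hz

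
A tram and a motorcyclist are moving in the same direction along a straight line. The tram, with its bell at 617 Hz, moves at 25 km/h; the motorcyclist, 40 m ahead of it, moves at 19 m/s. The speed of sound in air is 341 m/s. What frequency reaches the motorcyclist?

25 km/h = 6.944 m/s.
The motorcyclist is ahead, so the tram is moving toward it while the motorcyclist is moving away from the tram.
General Doppler shift: f' = f · (v − v_o)/(v − v_s).
f' = 617 × (341 − 19)/(341 − 6.944) = 617 × 322/334.06 ≈ 595 Hz.

595 Hz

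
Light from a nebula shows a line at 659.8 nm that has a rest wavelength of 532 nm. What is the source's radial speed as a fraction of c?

0.212

λ'/λ₀ = 1.2402 > 1 (redshift), so the source is receding.
λ'/λ₀ = √((1 + β)/(1 − β)) for a receding source ⇒ β = (r² − 1)/(r² + 1) with r = λ'/λ₀.
β = (1.5382 − 1)/(1.5382 + 1) ≈ 0.212.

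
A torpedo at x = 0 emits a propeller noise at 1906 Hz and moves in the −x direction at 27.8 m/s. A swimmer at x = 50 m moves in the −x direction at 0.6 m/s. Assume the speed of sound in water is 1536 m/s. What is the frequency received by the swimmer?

1873 Hz

The observer lies on the +x side, so the source is heading away from the observer and the observer is heading toward the source.
Both move, so f' = f · (v + v_o)/(v + v_s).
f' = 1906 × (1536 + 0.6)/(1536 + 27.8) = 1906 × 1536.6/1563.8 ≈ 1873 Hz.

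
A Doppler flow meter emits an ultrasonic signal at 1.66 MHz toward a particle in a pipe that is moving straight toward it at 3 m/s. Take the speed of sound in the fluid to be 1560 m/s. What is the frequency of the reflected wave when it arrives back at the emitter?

1.6664 MHz

The particle in a pipe first receives the wave as a moving observer: f₁ = f₀ · (v + u)/v = 1.66 × (1560 + 3)/1560 ≈ 1.6632 MHz.
On reflection it acts as a source moving toward the stationary detector: f₂ = f₁ · v/(v − u) = 1.6632 × 1560/1557 ≈ 1.6664 MHz.
Equivalently f₂ = f₀ · (v + u)/(v − u).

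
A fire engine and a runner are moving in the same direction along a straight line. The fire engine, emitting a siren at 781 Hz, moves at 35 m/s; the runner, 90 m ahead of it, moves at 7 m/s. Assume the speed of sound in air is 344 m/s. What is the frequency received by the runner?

The runner is ahead, so the fire engine is moving toward it while the runner is moving away from the fire engine.
General Doppler shift: f' = f · (v − v_o)/(v − v_s).
f' = 781 × (344 − 7)/(344 − 35) = 781 × 337/309 ≈ 852 Hz.

852 Hz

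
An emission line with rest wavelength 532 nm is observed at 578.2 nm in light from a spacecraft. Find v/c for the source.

λ'/λ₀ = 1.0868 > 1 (redshift), so the source is receding.
λ'/λ₀ = √((1 + β)/(1 − β)) for a receding source ⇒ β = (r² − 1)/(r² + 1) with r = λ'/λ₀.
β = (1.1812 − 1)/(1.1812 + 1) ≈ 0.083.

0.083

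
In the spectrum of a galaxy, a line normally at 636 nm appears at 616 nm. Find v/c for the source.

λ'/λ₀ = 0.9686 < 1 (blueshift), so the source is approaching.
λ'/λ₀ = √((1 − β)/(1 + β)) for an approaching source ⇒ β = (1 − r²)/(1 + r²) with r = λ'/λ₀.
β = (1 − 0.9381)/(1 + 0.9381) ≈ 0.032.

0.032c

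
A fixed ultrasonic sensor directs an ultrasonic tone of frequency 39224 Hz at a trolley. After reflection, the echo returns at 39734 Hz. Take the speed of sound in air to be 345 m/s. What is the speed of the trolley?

Double Doppler shift off a moving reflector: f₂ = f₀ · (v + u)/(v − u) (u > 0 toward emitter).
Rearranging, u = v · (f₂ − f₀)/(f₂ + f₀) = 345 × 510/78958 ≈ 2.23 m/s.
So the trolley is moving at 2.23 m/s toward the emitter.

2.23 m/s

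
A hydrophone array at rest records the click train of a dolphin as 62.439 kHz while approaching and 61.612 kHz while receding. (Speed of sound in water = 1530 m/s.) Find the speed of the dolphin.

10.2 m/s

f₁/f₂ = (v + v_s)/(v − v_s), so v_s = v · (f₁ − f₂)/(f₁ + f₂).
v_s = 1530 × (62.439 − 61.612)/(62.439 + 61.612) = 1530 × 0.827/124.051 ≈ 10.2 m/s.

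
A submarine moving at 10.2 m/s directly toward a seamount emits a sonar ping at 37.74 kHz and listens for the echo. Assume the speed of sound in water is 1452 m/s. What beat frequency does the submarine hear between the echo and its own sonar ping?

The seamount receives the sound from a moving source: f₁ = f₀ · v/(v − v_e) = 37.74 × 1452/1441.8 ≈ 38.007 kHz.
On the return leg the submarine is a moving observer: f₂ = f₁ · (v + v_e)/v = 38.007 × 1462.2/1452 ≈ 38.274 kHz.
Equivalently f₂ = f₀ · (v + v_e)/(v − v_e).
Beat against the emitted tone (with f₀ = 37740 Hz): |f₂ − f₀| = 2v_e·f₀/(v − v_e) = 2 × 10.2 × 37740/1441.8 ≈ 534 Hz.

534 Hz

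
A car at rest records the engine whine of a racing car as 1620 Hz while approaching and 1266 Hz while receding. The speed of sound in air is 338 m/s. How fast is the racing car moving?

f₁/f₂ = (v + v_s)/(v − v_s), so v_s = v · (f₁ − f₂)/(f₁ + f₂).
v_s = 338 × (1620 − 1266)/(1620 + 1266) = 338 × 354/2886 ≈ 41 m/s.

41 m/s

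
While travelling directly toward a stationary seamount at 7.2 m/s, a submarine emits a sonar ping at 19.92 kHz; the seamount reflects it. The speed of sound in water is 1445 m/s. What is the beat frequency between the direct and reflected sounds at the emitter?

200 Hz

The seamount receives the sound from a moving source: f₁ = f₀ · v/(v − v_e) = 19.92 × 1445/1437.8 ≈ 20.0198 kHz.
On the return leg the submarine is a moving observer: f₂ = f₁ · (v + v_e)/v = 20.0198 × 1452.2/1445 ≈ 20.1195 kHz.
Equivalently f₂ = f₀ · (v + v_e)/(v − v_e).
Beat against the emitted tone (with f₀ = 19920 Hz): |f₂ − f₀| = 2v_e·f₀/(v − v_e) = 2 × 7.2 × 19920/1437.8 ≈ 200 Hz.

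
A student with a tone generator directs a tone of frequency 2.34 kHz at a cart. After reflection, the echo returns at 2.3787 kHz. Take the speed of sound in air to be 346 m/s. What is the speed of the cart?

Double Doppler shift off a moving reflector: f₂ = f₀ · (v + u)/(v − u) (u > 0 toward emitter).
Rearranging, u = v · (f₂ − f₀)/(f₂ + f₀) = 346 × 0.0387/4.7187 ≈ 2.84 m/s.
So the cart is moving at 2.84 m/s toward the emitter.

2.84 m/s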